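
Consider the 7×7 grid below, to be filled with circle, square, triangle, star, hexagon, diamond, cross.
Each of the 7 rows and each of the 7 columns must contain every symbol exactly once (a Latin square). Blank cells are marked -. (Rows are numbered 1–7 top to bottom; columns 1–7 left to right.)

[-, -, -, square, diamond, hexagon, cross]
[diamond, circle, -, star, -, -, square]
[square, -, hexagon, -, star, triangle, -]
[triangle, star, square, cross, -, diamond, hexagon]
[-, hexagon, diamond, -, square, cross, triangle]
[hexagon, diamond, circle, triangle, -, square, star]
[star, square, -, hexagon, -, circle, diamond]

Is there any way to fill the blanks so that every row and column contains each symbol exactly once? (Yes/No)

Row 2, column 6: row 2 together with column 6 already contain {circle, square, triangle, star, hexagon, diamond, cross} — every symbol — so nothing can go there. The grid has no valid completion.

No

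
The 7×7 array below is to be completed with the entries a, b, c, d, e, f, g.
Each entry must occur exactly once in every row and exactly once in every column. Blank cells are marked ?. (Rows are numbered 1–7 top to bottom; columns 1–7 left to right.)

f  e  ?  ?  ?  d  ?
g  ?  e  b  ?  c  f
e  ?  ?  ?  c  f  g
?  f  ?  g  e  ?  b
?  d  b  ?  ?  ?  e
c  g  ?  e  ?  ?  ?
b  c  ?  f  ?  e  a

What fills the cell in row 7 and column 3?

d

Row 1, column 7: row 1 has {d, e, f} and column 7 has {a, b, e, f, g}, leaving only c.
Row 1, column 4: row 1 has {c, d, e, f} and column 4 has {b, e, f, g}, leaving only a.
Row 1, column 3: row 1 has {a, c, d, e, f} and column 3 has {b, e}, leaving only g.
Row 7 already has {a, b, c, e, f} and column 3 already has {b, e, g}, so row 7, column 3 must be d.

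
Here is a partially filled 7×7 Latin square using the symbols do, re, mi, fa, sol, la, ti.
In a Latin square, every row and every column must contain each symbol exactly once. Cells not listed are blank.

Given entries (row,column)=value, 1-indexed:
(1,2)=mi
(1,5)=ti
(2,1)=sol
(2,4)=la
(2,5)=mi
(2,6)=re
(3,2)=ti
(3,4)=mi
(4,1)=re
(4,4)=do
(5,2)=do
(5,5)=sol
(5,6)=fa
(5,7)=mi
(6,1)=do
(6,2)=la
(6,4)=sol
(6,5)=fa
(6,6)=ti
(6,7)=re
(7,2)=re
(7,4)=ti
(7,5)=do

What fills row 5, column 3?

la

Row 2, column 2: row 2 has {re, mi, sol, la} and column 2 has {do, re, mi, la, ti}, leaving only fa.
Row 4, column 2: row 4 has {do, re} and column 2 has {do, re, mi, fa, la, ti}, leaving only sol.
Row 4, column 5: row 4 has {do, re, sol} and column 5 has {do, mi, fa, sol, ti}, leaving only la.
Row 3, column 5: row 3 has {mi, ti} and column 5 has {do, mi, fa, sol, la, ti}, leaving only re.
Row 4, column 6: row 4 has {do, re, sol, la} and column 6 has {re, fa, ti}, leaving only mi.
Row 5, column 4: row 5 has {do, mi, fa, sol} and column 4 has {do, mi, sol, la, ti}, leaving only re.
Row 1, column 4: row 1 has {mi, ti} and column 4 has {do, re, mi, sol, la, ti}, leaving only fa.
Row 1, column 1: row 1 has {mi, fa, ti} and column 1 has {do, re, sol}, leaving only la.
Row 3, column 1: row 3 has {re, mi, ti} and column 1 has {do, re, sol, la}, leaving only fa.
Row 5, column 1: row 5 has {do, re, mi, fa, sol} and column 1 has {do, re, fa, sol, la}, leaving only ti.
Row 5 already has {do, re, mi, fa, sol, ti} and column 3 already has {}, so row 5, column 3 must be la.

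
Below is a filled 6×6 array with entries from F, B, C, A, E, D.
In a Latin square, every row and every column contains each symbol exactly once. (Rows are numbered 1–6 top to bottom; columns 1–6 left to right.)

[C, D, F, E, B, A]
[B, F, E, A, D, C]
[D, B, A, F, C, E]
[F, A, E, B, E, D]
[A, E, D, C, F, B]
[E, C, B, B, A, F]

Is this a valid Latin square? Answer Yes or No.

Row 4 contains E twice (at columns 3 and 5); row 6 is also not a permutation.

No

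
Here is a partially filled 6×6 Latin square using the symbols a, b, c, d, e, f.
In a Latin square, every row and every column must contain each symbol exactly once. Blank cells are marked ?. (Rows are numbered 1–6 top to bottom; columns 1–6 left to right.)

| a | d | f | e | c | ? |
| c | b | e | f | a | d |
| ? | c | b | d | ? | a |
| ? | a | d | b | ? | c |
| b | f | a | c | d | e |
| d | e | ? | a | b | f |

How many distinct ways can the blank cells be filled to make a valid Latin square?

2

Row 1, column 6: eliminating its row and column leaves {b}.
Row 3, column 1: eliminating its row and column leaves {e, f}.
Row 3, column 5: eliminating its row and column leaves {e, f}.
Row 4, column 1: eliminating its row and column leaves {e, f}.
Row 4, column 5: eliminating its row and column leaves {e, f}.
Row 6, column 3: eliminating its row and column leaves {c}.
Enumerating the assignments across these blanks that avoid any row or column repeat gives 2 completions.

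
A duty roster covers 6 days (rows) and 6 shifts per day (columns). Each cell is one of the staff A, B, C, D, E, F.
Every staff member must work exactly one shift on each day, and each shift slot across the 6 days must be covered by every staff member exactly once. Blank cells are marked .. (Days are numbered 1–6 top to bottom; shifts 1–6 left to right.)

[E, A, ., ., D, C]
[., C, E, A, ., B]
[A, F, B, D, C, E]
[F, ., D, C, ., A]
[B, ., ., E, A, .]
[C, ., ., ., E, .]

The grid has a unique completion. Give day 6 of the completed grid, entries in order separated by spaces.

Day 1, shift 3: day 1 has {A, C, D, E} and shift 3 has {B, D, E}, leaving only F.
Day 6, shift 3: day 6 has {C, E} and shift 3 has {B, D, E, F}, leaving only A.
Day 1, shift 4: day 1 has {A, C, D, E, F} and shift 4 has {A, C, D, E}, leaving only B.
Day 6, shift 4: day 6 has {A, C, E} and shift 4 has {A, B, C, D, E}, leaving only F.
Day 6, shift 6: day 6 has {A, C, E, F} and shift 6 has {A, B, C, E}, leaving only D.
Day 6, shift 2: day 6 has {A, C, D, E, F} and shift 2 has {A, C, F}, leaving only B.
So day 6 reads: C B A F E D.

C B A F E D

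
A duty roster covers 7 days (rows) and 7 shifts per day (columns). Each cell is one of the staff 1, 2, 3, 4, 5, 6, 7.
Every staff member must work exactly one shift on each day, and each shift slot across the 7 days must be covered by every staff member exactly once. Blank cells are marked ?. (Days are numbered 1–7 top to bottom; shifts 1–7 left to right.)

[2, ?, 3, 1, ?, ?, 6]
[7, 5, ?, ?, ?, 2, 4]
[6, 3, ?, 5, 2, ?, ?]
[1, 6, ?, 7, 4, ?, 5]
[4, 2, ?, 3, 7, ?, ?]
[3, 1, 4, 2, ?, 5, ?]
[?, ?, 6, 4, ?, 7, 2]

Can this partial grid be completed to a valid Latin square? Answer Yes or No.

Day 7, shift 2: day 7 together with shift 2 already contain {1, 2, 3, 4, 5, 6, 7} — every symbol — so nothing can go there. The grid has no valid completion.

No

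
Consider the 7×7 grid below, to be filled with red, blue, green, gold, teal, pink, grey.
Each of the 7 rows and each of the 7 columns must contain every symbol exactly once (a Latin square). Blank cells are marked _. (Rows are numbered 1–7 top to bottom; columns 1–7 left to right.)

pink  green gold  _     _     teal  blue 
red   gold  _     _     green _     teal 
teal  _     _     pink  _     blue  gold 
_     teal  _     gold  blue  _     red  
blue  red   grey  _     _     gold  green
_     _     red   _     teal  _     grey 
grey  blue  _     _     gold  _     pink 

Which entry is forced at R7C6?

Row 3, column 2: row 3 has {blue, gold, teal, pink} and column 2 has {red, blue, green, gold, teal}, leaving only grey.
Row 3, column 3: row 3 has {blue, gold, teal, pink, grey} and column 3 has {red, gold, grey}, leaving only green.
Row 3, column 5: row 3 has {blue, green, gold, teal, pink, grey} and column 5 has {blue, green, gold, teal}, leaving only red.
Row 1, column 5: row 1 has {blue, green, gold, teal, pink} and column 5 has {red, blue, green, gold, teal}, leaving only grey.
Row 1, column 4: row 1 has {blue, green, gold, teal, pink, grey} and column 4 has {gold, pink}, leaving only red.
Row 4, column 1: row 4 has {red, blue, gold, teal} and column 1 has {red, blue, teal, pink, grey}, leaving only green.
Row 4, column 3: row 4 has {red, blue, green, gold, teal} and column 3 has {red, green, gold, grey}, leaving only pink.
Row 2, column 3: row 2 has {red, green, gold, teal} and column 3 has {red, green, gold, pink, grey}, leaving only blue.
Row 2, column 4: row 2 has {red, blue, green, gold, teal} and column 4 has {red, gold, pink}, leaving only grey.
Row 2, column 6: row 2 has {red, blue, green, gold, teal, grey} and column 6 has {blue, gold, teal}, leaving only pink.
Row 4, column 6: row 4 has {red, blue, green, gold, teal, pink} and column 6 has {blue, gold, teal, pink}, leaving only grey.
Row 5, column 4: row 5 has {red, blue, green, gold, grey} and column 4 has {red, gold, pink, grey}, leaving only teal.
Row 5, column 5: row 5 has {red, blue, green, gold, teal, grey} and column 5 has {red, blue, green, gold, teal, grey}, leaving only pink.
Row 6, column 1: row 6 has {red, teal, grey} and column 1 has {red, blue, green, teal, pink, grey}, leaving only gold.
Row 6, column 2: row 6 has {red, gold, teal, grey} and column 2 has {red, blue, green, gold, teal, grey}, leaving only pink.
Row 6, column 6: row 6 has {red, gold, teal, pink, grey} and column 6 has {blue, gold, teal, pink, grey}, leaving only green.
Row 7 already has {blue, gold, pink, grey} and column 6 already has {blue, green, gold, teal, pink, grey}, so row 7, column 6 must be red.

red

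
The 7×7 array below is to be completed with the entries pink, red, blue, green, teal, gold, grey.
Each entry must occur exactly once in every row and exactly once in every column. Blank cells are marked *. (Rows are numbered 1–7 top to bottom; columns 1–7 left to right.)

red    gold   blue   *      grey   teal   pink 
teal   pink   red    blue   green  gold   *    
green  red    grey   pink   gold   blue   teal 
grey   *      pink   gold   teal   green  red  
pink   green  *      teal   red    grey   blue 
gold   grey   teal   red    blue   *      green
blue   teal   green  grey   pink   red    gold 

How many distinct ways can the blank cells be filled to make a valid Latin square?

Row 1, column 4: eliminating its row and column leaves {green}.
Row 2, column 7: eliminating its row and column leaves {grey}.
Row 4, column 2: eliminating its row and column leaves {blue}.
Row 5, column 3: eliminating its row and column leaves {gold}.
Row 6, column 6: eliminating its row and column leaves {pink}.
Only one assignment across all blanks avoids any row or column repeat, giving 1 completion.

1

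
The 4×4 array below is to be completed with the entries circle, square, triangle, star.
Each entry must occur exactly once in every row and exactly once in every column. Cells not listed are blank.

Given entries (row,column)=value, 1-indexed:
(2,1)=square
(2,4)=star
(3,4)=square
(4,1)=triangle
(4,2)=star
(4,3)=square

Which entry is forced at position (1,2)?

Row 4, column 4: row 4 has {square, triangle, star} and column 4 has {square, star}, leaving only circle.
Row 1, column 4: row 1 has {} and column 4 has {circle, square, star}, leaving only triangle.
Row 1, column 2 is narrowed to {circle, square}.
If it were circle, then row 1, column 3 would be left with no valid symbol.
So row 1, column 2 must be square.

square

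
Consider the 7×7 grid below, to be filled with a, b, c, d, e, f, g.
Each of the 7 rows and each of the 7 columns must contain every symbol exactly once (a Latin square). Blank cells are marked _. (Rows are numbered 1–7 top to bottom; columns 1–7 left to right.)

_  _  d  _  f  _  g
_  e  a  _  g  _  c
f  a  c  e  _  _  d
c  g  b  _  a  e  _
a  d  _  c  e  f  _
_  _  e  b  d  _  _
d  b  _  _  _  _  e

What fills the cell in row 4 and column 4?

Row 1, column 2: row 1 has {d, f, g} and column 2 has {a, b, d, e, g}, leaving only c.
Row 1, column 4: row 1 has {c, d, f, g} and column 4 has {b, c, e}, leaving only a.
Row 1, column 6: row 1 has {a, c, d, f, g} and column 6 has {e, f}, leaving only b.
Row 1, column 1: row 1 has {a, b, c, d, f, g} and column 1 has {a, c, d, f}, leaving only e.
Row 2, column 1: row 2 has {a, c, e, g} and column 1 has {a, c, d, e, f}, leaving only b.
Row 2, column 6: row 2 has {a, b, c, e, g} and column 6 has {b, e, f}, leaving only d.
Row 2, column 4: row 2 has {a, b, c, d, e, g} and column 4 has {a, b, c, e}, leaving only f.
Row 4 already has {a, b, c, e, g} and column 4 already has {a, b, c, e, f}, so row 4, column 4 must be d.

d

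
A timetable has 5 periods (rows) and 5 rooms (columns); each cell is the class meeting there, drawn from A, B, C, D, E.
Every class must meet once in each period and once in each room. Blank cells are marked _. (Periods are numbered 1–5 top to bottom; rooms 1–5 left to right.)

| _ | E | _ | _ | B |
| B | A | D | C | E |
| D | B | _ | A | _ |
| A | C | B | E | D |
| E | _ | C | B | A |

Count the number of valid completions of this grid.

Period 1, room 1: eliminating its period and room leaves {C}.
Period 1, room 3: eliminating its period and room leaves {A}.
Period 1, room 4: eliminating its period and room leaves {D}.
Period 3, room 3: eliminating its period and room leaves {E}.
Period 3, room 5: eliminating its period and room leaves {C}.
Period 5, room 2: eliminating its period and room leaves {D}.
Only one assignment across all blanks avoids any period or room repeat, giving 1 completion.

1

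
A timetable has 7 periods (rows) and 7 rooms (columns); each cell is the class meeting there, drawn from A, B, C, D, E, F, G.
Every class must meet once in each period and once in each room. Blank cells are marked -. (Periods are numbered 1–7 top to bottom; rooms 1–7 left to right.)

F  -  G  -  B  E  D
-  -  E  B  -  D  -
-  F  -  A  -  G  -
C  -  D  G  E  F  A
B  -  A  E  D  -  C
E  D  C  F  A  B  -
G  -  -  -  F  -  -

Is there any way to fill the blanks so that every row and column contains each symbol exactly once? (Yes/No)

No

Period 5, room 6: period 5 together with room 6 already contain {A, B, C, D, E, F, G} — every symbol — so nothing can go there. The grid has no valid completion.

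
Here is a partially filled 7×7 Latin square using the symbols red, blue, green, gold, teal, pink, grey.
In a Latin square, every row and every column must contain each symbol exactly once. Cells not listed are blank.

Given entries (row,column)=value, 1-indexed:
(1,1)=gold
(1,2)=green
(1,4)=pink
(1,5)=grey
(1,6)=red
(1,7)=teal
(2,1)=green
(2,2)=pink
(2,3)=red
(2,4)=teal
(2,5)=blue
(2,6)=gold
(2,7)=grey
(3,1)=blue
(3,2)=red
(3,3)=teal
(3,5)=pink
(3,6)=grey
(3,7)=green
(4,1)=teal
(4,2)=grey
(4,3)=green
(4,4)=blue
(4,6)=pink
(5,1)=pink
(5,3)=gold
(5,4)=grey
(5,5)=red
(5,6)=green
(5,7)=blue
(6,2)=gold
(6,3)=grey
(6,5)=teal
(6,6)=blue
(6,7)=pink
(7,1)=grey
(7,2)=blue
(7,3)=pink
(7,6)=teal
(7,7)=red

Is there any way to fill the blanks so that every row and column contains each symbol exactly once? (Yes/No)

Row 1, column 3: row 1 has {red, green, gold, teal, pink, grey} and column 3 has {red, green, gold, teal, pink, grey}, so it must be blue.
Row 3, column 4: row 3 has {red, blue, green, teal, pink, grey} and column 4 has {blue, teal, pink, grey}, so it must be gold.
Row 4, column 5: row 4 has {blue, green, teal, pink, grey} and column 5 has {red, blue, teal, pink, grey}, so it must be gold.
Now row 4, column 7: row 4 together with column 7 already contain {red, blue, green, gold, teal, pink, grey} — every symbol — so nothing can go there. The grid has no valid completion.

No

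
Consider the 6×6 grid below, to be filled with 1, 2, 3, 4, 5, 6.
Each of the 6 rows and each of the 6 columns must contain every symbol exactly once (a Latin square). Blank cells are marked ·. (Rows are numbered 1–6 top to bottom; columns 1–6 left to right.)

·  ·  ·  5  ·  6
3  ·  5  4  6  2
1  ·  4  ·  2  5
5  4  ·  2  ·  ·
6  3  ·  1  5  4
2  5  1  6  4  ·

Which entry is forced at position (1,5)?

1

Row 1, column 1: row 1 has {5, 6} and column 1 has {1, 2, 3, 5, 6}, leaving only 4.
Row 2, column 2: row 2 has {2, 3, 4, 5, 6} and column 2 has {3, 4, 5}, leaving only 1.
Row 1, column 2: row 1 has {4, 5, 6} and column 2 has {1, 3, 4, 5}, leaving only 2.
Row 1, column 3: row 1 has {2, 4, 5, 6} and column 3 has {1, 4, 5}, leaving only 3.
Row 1 already has {2, 3, 4, 5, 6} and column 5 already has {2, 4, 5, 6}, so row 1, column 5 must be 1.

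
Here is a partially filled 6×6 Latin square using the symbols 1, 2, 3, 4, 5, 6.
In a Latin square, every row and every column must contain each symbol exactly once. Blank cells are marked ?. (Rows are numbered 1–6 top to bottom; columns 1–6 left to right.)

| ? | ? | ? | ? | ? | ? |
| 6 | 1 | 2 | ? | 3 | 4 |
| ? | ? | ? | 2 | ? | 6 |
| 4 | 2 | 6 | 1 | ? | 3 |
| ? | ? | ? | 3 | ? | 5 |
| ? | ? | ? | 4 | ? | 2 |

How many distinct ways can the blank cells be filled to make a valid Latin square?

Row 1, column 1: eliminating its row and column leaves {1, 2, 3, 5}.
Row 1, column 2: eliminating its row and column leaves {3, 4, 5, 6}.
Row 1, column 3: eliminating its row and column leaves {1, 3, 4, 5}.
Row 1, column 4: eliminating its row and column leaves {5, 6}.
Row 1, column 5: eliminating its row and column leaves {1, 2, 4, 5, 6}.
Row 1, column 6: eliminating its row and column leaves {1}.
Row 2, column 4: eliminating its row and column leaves {5}.
Row 3, column 1: eliminating its row and column leaves {1, 3, 5}.
Row 3, column 2: eliminating its row and column leaves {3, 4, 5}.
Row 3, column 3: eliminating its row and column leaves {1, 3, 4, 5}.
Row 3, column 5: eliminating its row and column leaves {1, 4, 5}.
Row 4, column 5: eliminating its row and column leaves {5}.
Row 5, column 1: eliminating its row and column leaves {1, 2}.
Row 5, column 2: eliminating its row and column leaves {4, 6}.
Row 5, column 3: eliminating its row and column leaves {1, 4}.
Row 5, column 5: eliminating its row and column leaves {1, 2, 4, 6}.
Row 6, column 1: eliminating its row and column leaves {1, 3, 5}.
Row 6, column 2: eliminating its row and column leaves {3, 5, 6}.
Row 6, column 3: eliminating its row and column leaves {1, 3, 5}.
Row 6, column 5: eliminating its row and column leaves {1, 5, 6}.
Enumerating the assignments across these blanks that avoid any row or column repeat gives 12 completions.

12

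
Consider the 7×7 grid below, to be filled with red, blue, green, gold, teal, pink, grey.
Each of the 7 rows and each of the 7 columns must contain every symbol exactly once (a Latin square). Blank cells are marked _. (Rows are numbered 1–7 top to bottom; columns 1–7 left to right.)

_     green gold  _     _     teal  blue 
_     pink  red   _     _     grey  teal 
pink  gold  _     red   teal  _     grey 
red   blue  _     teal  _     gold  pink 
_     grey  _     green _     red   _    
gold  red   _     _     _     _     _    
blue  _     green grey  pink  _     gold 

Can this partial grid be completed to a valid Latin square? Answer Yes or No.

Row 5, column 7: row 5 together with column 7 already contain {red, blue, green, gold, teal, pink, grey} — every symbol — so nothing can go there. The grid has no valid completion.

No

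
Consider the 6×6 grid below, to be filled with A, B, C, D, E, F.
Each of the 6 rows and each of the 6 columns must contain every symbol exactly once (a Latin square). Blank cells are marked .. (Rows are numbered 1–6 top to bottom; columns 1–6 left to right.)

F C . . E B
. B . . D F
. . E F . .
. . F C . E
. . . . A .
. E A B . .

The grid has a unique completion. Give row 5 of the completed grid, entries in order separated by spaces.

Row 1, column 3: row 1 has {B, C, E, F} and column 3 has {A, E, F}, leaving only D.
Row 1, column 4: row 1 has {B, C, D, E, F} and column 4 has {B, C, F}, leaving only A.
Row 2, column 3: row 2 has {B, D, F} and column 3 has {A, D, E, F}, leaving only C.
Row 5, column 3: row 5 has {A} and column 3 has {A, C, D, E, F}, leaving only B.
Row 2, column 4: row 2 has {B, C, D, F} and column 4 has {A, B, C, F}, leaving only E.
Row 5, column 4: row 5 has {A, B} and column 4 has {A, B, C, E, F}, leaving only D.
Row 5, column 2: row 5 has {A, B, D} and column 2 has {B, C, E}, leaving only F.
Row 5, column 6: row 5 has {A, B, D, F} and column 6 has {B, E, F}, leaving only C.
Row 5, column 1: row 5 has {A, B, C, D, F} and column 1 has {F}, leaving only E.
So row 5 reads: E F B D A C.

E F B D A C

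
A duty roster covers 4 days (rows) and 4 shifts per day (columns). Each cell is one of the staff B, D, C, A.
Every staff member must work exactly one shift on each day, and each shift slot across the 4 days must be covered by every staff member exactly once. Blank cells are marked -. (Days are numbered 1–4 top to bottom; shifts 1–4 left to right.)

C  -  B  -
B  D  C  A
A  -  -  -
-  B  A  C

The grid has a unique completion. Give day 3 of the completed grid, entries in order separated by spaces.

A C D B

Day 3, shift 2: day 3 has {A} and shift 2 has {B, D}, leaving only C.
Day 3, shift 3: day 3 has {C, A} and shift 3 has {B, C, A}, leaving only D.
Day 3, shift 4: day 3 has {D, C, A} and shift 4 has {C, A}, leaving only B.
So day 3 reads: A C D B.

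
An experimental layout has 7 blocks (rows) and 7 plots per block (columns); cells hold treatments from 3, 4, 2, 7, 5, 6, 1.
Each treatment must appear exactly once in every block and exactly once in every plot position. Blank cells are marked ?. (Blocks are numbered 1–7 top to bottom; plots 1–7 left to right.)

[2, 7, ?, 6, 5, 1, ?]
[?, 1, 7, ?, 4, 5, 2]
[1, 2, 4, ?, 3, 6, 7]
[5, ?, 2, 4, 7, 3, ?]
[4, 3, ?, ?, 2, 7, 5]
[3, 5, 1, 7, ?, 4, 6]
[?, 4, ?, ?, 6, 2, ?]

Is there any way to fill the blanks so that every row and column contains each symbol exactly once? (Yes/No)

Block 6, plot 5: block 6 together with plot 5 already contain {3, 4, 2, 7, 5, 6, 1} — every symbol — so nothing can go there. The grid has no valid completion.

No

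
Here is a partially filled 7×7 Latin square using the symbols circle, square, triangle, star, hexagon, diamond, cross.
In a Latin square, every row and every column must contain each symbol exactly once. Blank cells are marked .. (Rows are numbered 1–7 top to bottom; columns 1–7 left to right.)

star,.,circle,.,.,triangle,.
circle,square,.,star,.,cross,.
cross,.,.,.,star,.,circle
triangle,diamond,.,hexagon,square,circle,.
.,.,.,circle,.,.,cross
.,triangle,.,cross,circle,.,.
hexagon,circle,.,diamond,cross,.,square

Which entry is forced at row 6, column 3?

Row 1, column 4: row 1 has {circle, triangle, star} and column 4 has {circle, star, hexagon, diamond, cross}, leaving only square.
Row 3, column 2: row 3 has {circle, star, cross} and column 2 has {circle, square, triangle, diamond}, leaving only hexagon.
Row 1, column 2: row 1 has {circle, square, triangle, star} and column 2 has {circle, square, triangle, hexagon, diamond}, leaving only cross.
Row 3, column 4: row 3 has {circle, star, hexagon, cross} and column 4 has {circle, square, star, hexagon, diamond, cross}, leaving only triangle.
Row 4, column 7: row 4 has {circle, square, triangle, hexagon, diamond} and column 7 has {circle, square, cross}, leaving only star.
Row 4, column 3: row 4 has {circle, square, triangle, star, hexagon, diamond} and column 3 has {circle}, leaving only cross.
Row 5, column 2: row 5 has {circle, cross} and column 2 has {circle, square, triangle, hexagon, diamond, cross}, leaving only star.
Row 7, column 6: row 7 has {circle, square, hexagon, diamond, cross} and column 6 has {circle, triangle, cross}, leaving only star.
Row 7, column 3: row 7 has {circle, square, star, hexagon, diamond, cross} and column 3 has {circle, cross}, leaving only triangle.
Row 6, column 3 is narrowed to {square, star, hexagon, diamond}.
If it were square, then row 5, column 3 would be left with no valid symbol.
If it were hexagon, then row 5, column 3 would be left with no valid symbol.
If it were diamond, then row 5, column 3 would be left with no valid symbol.
So row 6, column 3 must be star.

star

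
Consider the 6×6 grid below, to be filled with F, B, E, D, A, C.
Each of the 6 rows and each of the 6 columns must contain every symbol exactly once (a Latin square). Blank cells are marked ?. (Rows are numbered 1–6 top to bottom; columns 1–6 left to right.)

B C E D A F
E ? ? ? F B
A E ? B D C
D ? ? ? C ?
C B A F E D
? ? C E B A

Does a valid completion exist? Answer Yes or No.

No row or column among the givens repeats a symbol, and propagating forced cells runs into no contradiction.
One valid completion exists (for instance, B C E D A F / E A D C F B / A E F B D C / D F B A C E / C B A F E D / F D C E B A).

Yes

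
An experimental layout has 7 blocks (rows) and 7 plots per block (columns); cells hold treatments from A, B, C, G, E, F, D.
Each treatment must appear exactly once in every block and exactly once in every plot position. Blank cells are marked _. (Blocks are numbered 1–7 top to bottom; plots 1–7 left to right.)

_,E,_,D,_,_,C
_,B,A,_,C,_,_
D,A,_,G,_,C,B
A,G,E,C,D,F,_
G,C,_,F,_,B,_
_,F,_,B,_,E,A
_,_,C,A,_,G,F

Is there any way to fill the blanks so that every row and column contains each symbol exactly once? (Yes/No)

Block 4, plot 7: block 4 together with plot 7 already contain {A, B, C, G, E, F, D} — every symbol — so nothing can go there. The grid has no valid completion.

No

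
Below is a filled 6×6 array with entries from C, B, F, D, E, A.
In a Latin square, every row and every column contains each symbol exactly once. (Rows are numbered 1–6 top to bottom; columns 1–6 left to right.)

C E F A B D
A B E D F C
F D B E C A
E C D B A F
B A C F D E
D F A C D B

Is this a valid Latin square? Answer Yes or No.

Row 6 contains D twice (at columns 1 and 5), so it is not a permutation.

No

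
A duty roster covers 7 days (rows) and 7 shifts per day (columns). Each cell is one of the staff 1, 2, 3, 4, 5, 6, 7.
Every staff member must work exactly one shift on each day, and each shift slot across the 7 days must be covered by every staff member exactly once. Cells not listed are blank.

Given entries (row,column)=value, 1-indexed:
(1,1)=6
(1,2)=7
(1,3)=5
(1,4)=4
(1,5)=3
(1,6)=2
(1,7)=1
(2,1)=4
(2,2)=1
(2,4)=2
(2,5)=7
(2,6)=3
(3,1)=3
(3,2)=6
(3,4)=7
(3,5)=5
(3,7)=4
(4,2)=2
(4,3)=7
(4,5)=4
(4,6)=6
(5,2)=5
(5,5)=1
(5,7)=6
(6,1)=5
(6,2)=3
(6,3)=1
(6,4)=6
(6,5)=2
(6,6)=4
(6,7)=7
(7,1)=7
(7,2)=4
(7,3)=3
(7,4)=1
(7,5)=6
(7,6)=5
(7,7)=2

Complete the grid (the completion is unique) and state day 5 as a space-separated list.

Day 5, shift 1: day 5 has {1, 5, 6} and shift 1 has {3, 4, 5, 6, 7}, leaving only 2.
Day 5, shift 3: day 5 has {1, 2, 5, 6} and shift 3 has {1, 3, 5, 7}, leaving only 4.
Day 5, shift 4: day 5 has {1, 2, 4, 5, 6} and shift 4 has {1, 2, 4, 6, 7}, leaving only 3.
Day 5, shift 6: day 5 has {1, 2, 3, 4, 5, 6} and shift 6 has {2, 3, 4, 5, 6}, leaving only 7.
So day 5 reads: 2 5 4 3 1 7 6.

2 5 4 3 1 7 6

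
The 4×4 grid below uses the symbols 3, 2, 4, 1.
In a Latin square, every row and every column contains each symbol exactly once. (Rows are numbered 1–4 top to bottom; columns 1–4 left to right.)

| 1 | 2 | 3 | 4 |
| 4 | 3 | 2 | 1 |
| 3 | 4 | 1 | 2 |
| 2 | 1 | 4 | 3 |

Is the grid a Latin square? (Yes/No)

Yes

Each row is a permutation of the 4 symbols, and so is each column.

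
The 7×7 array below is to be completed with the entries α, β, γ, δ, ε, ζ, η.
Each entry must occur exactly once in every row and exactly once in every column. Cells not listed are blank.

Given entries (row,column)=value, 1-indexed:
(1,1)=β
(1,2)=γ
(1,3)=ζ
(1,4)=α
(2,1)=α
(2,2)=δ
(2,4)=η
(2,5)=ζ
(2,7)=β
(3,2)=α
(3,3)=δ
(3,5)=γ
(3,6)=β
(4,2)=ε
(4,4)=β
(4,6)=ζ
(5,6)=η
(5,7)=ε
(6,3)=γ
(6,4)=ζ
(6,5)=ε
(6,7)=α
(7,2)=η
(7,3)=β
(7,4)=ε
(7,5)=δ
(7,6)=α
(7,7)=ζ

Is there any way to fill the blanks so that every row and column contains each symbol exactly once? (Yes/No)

Row 3, column 4: row 3 together with column 4 already contain {α, β, γ, δ, ε, ζ, η} — every symbol — so nothing can go there. The grid has no valid completion.

No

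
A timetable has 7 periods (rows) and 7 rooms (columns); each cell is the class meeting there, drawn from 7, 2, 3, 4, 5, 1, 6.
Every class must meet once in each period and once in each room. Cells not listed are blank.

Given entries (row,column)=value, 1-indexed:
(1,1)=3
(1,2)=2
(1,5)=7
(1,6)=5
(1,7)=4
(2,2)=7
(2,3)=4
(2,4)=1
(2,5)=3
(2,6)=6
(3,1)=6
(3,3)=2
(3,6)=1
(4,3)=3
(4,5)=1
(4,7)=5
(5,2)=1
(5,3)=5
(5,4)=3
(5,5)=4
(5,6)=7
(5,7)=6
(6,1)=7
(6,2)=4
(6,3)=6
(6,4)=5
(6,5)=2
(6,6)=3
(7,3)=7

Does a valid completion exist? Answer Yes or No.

Yes

No period or room among the givens repeats a symbol, and propagating forced cells runs into no contradiction.
One valid completion exists (for instance, 3 2 1 6 7 5 4 / 5 7 4 1 3 6 2 / 6 3 2 4 5 1 7 / 4 6 3 7 1 2 5 / 2 1 5 3 4 7 6 / 7 4 6 5 2 3 1 / 1 5 7 2 6 4 3).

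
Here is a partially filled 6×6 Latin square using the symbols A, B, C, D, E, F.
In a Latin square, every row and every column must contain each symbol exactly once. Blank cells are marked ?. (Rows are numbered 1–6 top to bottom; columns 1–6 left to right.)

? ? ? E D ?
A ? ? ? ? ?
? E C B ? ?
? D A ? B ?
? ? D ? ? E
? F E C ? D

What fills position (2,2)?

C

Row 4, column 4: row 4 has {A, B, D} and column 4 has {B, C, E}, leaving only F.
Row 2, column 4: row 2 has {A} and column 4 has {B, C, E, F}, leaving only D.
Row 4, column 6: row 4 has {A, B, D, F} and column 6 has {D, E}, leaving only C.
Row 4, column 1: row 4 has {A, B, C, D, F} and column 1 has {A}, leaving only E.
Row 5, column 4: row 5 has {D, E} and column 4 has {B, C, D, E, F}, leaving only A.
Row 6, column 1: row 6 has {C, D, E, F} and column 1 has {A, E}, leaving only B.
Row 6, column 5: row 6 has {B, C, D, E, F} and column 5 has {B, D}, leaving only A.
Row 3, column 5: row 3 has {B, C, E} and column 5 has {A, B, D}, leaving only F.
Row 3, column 1: row 3 has {B, C, E, F} and column 1 has {A, B, E}, leaving only D.
Row 3, column 6: row 3 has {B, C, D, E, F} and column 6 has {C, D, E}, leaving only A.
Row 5, column 5: row 5 has {A, D, E} and column 5 has {A, B, D, F}, leaving only C.
Row 2, column 5: row 2 has {A, D} and column 5 has {A, B, C, D, F}, leaving only E.
Row 5, column 1: row 5 has {A, C, D, E} and column 1 has {A, B, D, E}, leaving only F.
Row 1, column 1: row 1 has {D, E} and column 1 has {A, B, D, E, F}, leaving only C.
Row 5, column 2: row 5 has {A, C, D, E, F} and column 2 has {D, E, F}, leaving only B.
Row 2 already has {A, D, E} and column 2 already has {B, D, E, F}, so row 2, column 2 must be C.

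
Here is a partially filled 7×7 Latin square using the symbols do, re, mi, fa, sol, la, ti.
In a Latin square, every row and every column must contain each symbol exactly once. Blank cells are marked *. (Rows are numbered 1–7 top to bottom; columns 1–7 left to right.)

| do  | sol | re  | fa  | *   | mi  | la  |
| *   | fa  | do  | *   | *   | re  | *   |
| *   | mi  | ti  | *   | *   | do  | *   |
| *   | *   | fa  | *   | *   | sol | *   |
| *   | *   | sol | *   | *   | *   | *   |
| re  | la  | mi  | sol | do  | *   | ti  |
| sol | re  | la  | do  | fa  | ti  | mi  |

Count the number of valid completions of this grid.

Row 1, column 5: eliminating its row and column leaves {ti}.
Row 2, column 1: eliminating its row and column leaves {mi, la, ti}.
Row 2, column 4: eliminating its row and column leaves {mi, la, ti}.
Row 2, column 5: eliminating its row and column leaves {mi, sol, la, ti}.
Row 2, column 7: eliminating its row and column leaves {sol}.
Row 3, column 1: eliminating its row and column leaves {fa, la}.
Row 3, column 4: eliminating its row and column leaves {re, la}.
Row 3, column 5: eliminating its row and column leaves {re, sol, la}.
Row 3, column 7: eliminating its row and column leaves {re, fa, sol}.
Row 4, column 1: eliminating its row and column leaves {mi, la, ti}.
Row 4, column 2: eliminating its row and column leaves {do, ti}.
Row 4, column 4: eliminating its row and column leaves {re, mi, la, ti}.
Row 4, column 5: eliminating its row and column leaves {re, mi, la, ti}.
Row 4, column 7: eliminating its row and column leaves {do, re}.
Row 5, column 1: eliminating its row and column leaves {mi, fa, la, ti}.
Row 5, column 2: eliminating its row and column leaves {do, ti}.
Row 5, column 4: eliminating its row and column leaves {re, mi, la, ti}.
Row 5, column 5: eliminating its row and column leaves {re, mi, la, ti}.
Row 5, column 6: eliminating its row and column leaves {fa, la}.
Row 5, column 7: eliminating its row and column leaves {do, re, fa}.
Row 6, column 6: eliminating its row and column leaves {fa}.
Enumerating the assignments across these blanks that avoid any row or column repeat gives 7 completions.

7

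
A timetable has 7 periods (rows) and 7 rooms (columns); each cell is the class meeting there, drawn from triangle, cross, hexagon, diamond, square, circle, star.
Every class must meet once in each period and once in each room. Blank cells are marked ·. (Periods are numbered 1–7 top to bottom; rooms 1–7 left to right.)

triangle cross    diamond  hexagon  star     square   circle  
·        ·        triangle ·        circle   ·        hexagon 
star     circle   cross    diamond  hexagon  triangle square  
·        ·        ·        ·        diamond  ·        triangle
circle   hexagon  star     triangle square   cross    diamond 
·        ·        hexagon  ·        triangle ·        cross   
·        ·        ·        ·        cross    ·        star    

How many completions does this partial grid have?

8

Period 2, room 1: eliminating its period and room leaves {cross, diamond, square}.
Period 2, room 2: eliminating its period and room leaves {diamond, square, star}.
Period 2, room 4: eliminating its period and room leaves {cross, square, star}.
Period 2, room 6: eliminating its period and room leaves {diamond, star}.
Period 4, room 1: eliminating its period and room leaves {cross, hexagon, square}.
Period 4, room 2: eliminating its period and room leaves {square, star}.
Period 4, room 3: eliminating its period and room leaves {square, circle}.
Period 4, room 4: eliminating its period and room leaves {cross, square, circle, star}.
Period 4, room 6: eliminating its period and room leaves {hexagon, circle, star}.
Period 6, room 1: eliminating its period and room leaves {diamond, square}.
Period 6, room 2: eliminating its period and room leaves {diamond, square, star}.
Period 6, room 4: eliminating its period and room leaves {square, circle, star}.
Period 6, room 6: eliminating its period and room leaves {diamond, circle, star}.
Period 7, room 1: eliminating its period and room leaves {hexagon, diamond, square}.
Period 7, room 2: eliminating its period and room leaves {triangle, diamond, square}.
Period 7, room 3: eliminating its period and room leaves {square, circle}.
Period 7, room 4: eliminating its period and room leaves {square, circle}.
Period 7, room 6: eliminating its period and room leaves {hexagon, diamond, circle}.
Enumerating the assignments across these blanks that avoid any period or room repeat gives 8 completions.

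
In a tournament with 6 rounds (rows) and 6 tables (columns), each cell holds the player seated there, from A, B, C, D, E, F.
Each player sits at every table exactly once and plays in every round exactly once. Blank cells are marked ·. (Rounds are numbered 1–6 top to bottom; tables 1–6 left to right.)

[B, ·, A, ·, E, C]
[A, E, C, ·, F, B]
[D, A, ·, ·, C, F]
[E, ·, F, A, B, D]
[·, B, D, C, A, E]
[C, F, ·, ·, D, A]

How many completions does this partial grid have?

Round 1, table 2: eliminating its round and table leaves {D}.
Round 1, table 4: eliminating its round and table leaves {D, F}.
Round 2, table 4: eliminating its round and table leaves {D}.
Round 3, table 3: eliminating its round and table leaves {B, E}.
Round 3, table 4: eliminating its round and table leaves {B, E}.
Round 4, table 2: eliminating its round and table leaves {C}.
Round 5, table 1: eliminating its round and table leaves {F}.
Round 6, table 3: eliminating its round and table leaves {B, E}.
Round 6, table 4: eliminating its round and table leaves {B, E}.
Enumerating the assignments across these blanks that avoid any round or table repeat gives 2 completions.

2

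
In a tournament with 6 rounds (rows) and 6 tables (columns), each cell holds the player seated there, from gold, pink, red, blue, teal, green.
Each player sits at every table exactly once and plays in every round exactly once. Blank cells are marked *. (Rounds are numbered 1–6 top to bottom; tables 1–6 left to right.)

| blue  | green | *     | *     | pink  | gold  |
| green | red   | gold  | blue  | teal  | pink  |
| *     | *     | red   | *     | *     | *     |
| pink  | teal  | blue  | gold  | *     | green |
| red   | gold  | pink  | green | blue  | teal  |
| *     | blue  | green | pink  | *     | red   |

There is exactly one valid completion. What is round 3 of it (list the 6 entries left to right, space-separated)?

gold pink red teal green blue

Round 3, table 2: round 3 has {red} and table 2 has {gold, red, blue, teal, green}, leaving only pink.
Round 3, table 4: round 3 has {pink, red} and table 4 has {gold, pink, blue, green}, leaving only teal.
Round 3, table 1: round 3 has {pink, red, teal} and table 1 has {pink, red, blue, green}, leaving only gold.
Round 3, table 5: round 3 has {gold, pink, red, teal} and table 5 has {pink, blue, teal}, leaving only green.
Round 3, table 6: round 3 has {gold, pink, red, teal, green} and table 6 has {gold, pink, red, teal, green}, leaving only blue.
So round 3 reads: gold pink red teal green blue.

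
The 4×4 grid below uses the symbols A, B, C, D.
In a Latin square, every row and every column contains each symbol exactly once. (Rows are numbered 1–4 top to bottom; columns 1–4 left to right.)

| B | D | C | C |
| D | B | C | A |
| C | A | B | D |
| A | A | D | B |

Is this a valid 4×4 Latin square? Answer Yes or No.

No

Row 1 contains C twice (at columns 3 and 4); row 4 is also not a permutation.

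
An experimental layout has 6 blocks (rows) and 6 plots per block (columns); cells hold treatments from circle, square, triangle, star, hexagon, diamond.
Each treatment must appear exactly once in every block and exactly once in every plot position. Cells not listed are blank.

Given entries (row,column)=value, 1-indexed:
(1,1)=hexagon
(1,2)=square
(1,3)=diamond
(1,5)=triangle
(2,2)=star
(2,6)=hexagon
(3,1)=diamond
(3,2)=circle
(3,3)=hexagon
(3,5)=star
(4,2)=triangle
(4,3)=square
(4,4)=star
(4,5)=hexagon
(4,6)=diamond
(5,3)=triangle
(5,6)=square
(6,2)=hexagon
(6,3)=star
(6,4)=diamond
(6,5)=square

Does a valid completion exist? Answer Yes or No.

No block or plot among the givens repeats a symbol, and propagating forced cells runs into no contradiction.
One valid completion exists (for instance, hexagon square diamond circle triangle star / square star circle triangle diamond hexagon / diamond circle hexagon square star triangle / circle triangle square star hexagon diamond / star diamond triangle hexagon circle square / triangle hexagon star diamond square circle).

Yes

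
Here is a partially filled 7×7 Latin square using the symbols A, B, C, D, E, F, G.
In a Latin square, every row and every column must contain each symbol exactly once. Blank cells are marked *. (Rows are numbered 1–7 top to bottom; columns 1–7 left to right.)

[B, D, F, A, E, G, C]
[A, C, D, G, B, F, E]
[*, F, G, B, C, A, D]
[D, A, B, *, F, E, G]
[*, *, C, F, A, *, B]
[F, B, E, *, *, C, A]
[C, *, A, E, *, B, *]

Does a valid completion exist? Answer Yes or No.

Yes

No row or column among the givens repeats a symbol, and propagating forced cells runs into no contradiction.
One valid completion exists (for instance, B D F A E G C / A C D G B F E / E F G B C A D / D A B C F E G / G E C F A D B / F B E D G C A / C G A E D B F).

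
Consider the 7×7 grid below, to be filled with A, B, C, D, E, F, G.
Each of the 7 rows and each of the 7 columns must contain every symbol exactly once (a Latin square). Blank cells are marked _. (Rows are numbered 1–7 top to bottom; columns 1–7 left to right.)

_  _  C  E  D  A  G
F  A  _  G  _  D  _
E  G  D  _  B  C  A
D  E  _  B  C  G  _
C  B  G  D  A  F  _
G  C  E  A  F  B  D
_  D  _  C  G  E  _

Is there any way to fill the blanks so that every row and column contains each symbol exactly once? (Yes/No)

No row or column among the givens repeats a symbol, and propagating forced cells runs into no contradiction.
One valid completion exists (for instance, B F C E D A G / F A B G E D C / E G D F B C A / D E A B C G F / C B G D A F E / G C E A F B D / A D F C G E B).

Yes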